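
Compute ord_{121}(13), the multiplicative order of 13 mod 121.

110

ord(13) | φ(121) = φ(11^2) = 11·(11−1) = 110 = 2 · 5 · 11.
Divisors of 110: 1, 2, 5, 10, 11, 22, 55, 110.
Test each divisor d:
13^1 ≡ 13 (mod 121)
13^2 ≡ 48 (mod 121)
13^5 ≡ 65 (mod 121)
13^10 ≡ 111 (mod 121)
13^11 ≡ 112 (mod 121)
13^22 ≡ 81 (mod 121)
13^55 ≡ 120 (mod 121)
13^110 ≡ 1 (mod 121) ✓
Hence ord(13) = 110.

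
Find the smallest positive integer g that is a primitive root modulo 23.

φ(23) = 23 − 1 = 22 = 2 · 11.
Test candidates g = 2, 3, … against the prime factors q ∈ {2, 11} of φ(23): g is a generator iff g^(22/q) ≢ 1 for every such q.
g = 2: 2^11 ≡ 1 — hits 1, so not a primitive root.
g = 3: 3^11 ≡ 1 — hits 1, so not a primitive root.
g = 4: 4^11 ≡ 1 — hits 1, so not a primitive root.
g = 5: 5^11 ≡ 22; 5^2 ≡ 2 — none is 1, so 5 is a primitive root.
Hence the least primitive root of 23 is 5.

5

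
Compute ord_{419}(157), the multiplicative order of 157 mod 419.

Since 157 ∈ (Z/419Z)^×, its order divides φ(419) = 419 − 1 = 418 = 2 · 11 · 19.
Divisors of 418: 1, 2, 11, 19, 22, 38, 209, 418.
Test each divisor d:
157^1 ≡ 157 (mod 419)
157^2 ≡ 347 (mod 419)
157^11 ≡ 306 (mod 419)
157^19 ≡ 348 (mod 419)
157^22 ≡ 199 (mod 419)
157^38 ≡ 13 (mod 419)
157^209 ≡ 1 (mod 419) ✓
Hence ord(157) = 209.

209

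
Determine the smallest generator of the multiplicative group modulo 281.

3

φ(281) = 281 − 1 = 280 = 2^3 · 5 · 7.
Test candidates g = 2, 3, … against the prime factors q ∈ {2, 5, 7} of φ(281): g is a generator iff g^(280/q) ≢ 1 for every such q.
g = 2: 2^140 ≡ 1 — hits 1, so not a primitive root.
g = 3: 3^140 ≡ 280; 3^56 ≡ 86; 3^40 ≡ 249 — none is 1, so 3 is a primitive root.
The smallest primitive root modulo 281 is 3.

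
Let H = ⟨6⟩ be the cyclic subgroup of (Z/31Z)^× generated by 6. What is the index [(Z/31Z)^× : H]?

5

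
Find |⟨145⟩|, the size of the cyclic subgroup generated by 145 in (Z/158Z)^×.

ord(145) | φ(158) = φ(2)·φ(79) = 1·78 = 78 = 2 · 3 · 13.
Divisors of 78: 1, 2, 3, 6, 13, 26, 39, 78.
Check 145^d mod 158 for each divisor in increasing order:
145^1 ≡ 145
145^2 ≡ 11
145^3 ≡ 15
145^6 ≡ 67
145^13 ≡ 103
145^26 ≡ 23
145^39 ≡ 157
145^78 ≡ 1
Therefore the multiplicative order of 145 modulo 158 is 78.

78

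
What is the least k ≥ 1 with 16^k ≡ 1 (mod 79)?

39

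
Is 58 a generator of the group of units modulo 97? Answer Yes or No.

Yes

φ(97) = 97 − 1 = 96 = 2^5 · 3.
An element g generates (Z/97Z)^× iff g^(96/q) ≢ 1 (mod 97) for each prime q ∈ {2, 3}.
58^48 ≡ 96 (mod 97)  [q = 2: ≢ 1 ✓]
58^32 ≡ 61 (mod 97)  [q = 3: ≢ 1 ✓]
Every test exponent gives a nontrivial residue, hence 58 generates the full group.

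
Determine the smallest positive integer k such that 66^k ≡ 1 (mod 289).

The order of 66 must divide φ(289) = φ(17^2) = 17·(17−1) = 272 = 2^4 · 17.
Divisors of 272: 1, 2, 4, 8, 16, 17, 34, 68, 136, 272.
Compute 66^d (mod 289) for the divisors d until we hit 1:
66^1 ≡ 66 (mod 289)
66^2 ≡ 21 (mod 289)
66^4 ≡ 152 (mod 289)
66^8 ≡ 273 (mod 289)
66^16 ≡ 256 (mod 289)
66^17 ≡ 134 (mod 289)
66^34 ≡ 38 (mod 289)
66^68 ≡ 288 (mod 289)
66^136 ≡ 1 (mod 289) ✓
Therefore the multiplicative order of 66 modulo 289 is 136.

136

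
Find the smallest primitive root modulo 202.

3

φ(202) = φ(2)·φ(101) = 1·100 = 100 = 2^2 · 5^2.
Test candidates g = 2, 3, … against the prime factors q ∈ {2, 5} of φ(202): g is a generator iff g^(100/q) ≢ 1 for every such q.
g = 2: gcd(2, 202) = 2 > 1, not a unit — skip.
g = 3: 3^50 ≡ 201; 3^20 ≡ 185 — none is 1, so 3 is a primitive root.
Hence the least primitive root of 202 is 3.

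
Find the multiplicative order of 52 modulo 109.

108

Since 52 ∈ (Z/109Z)^×, its order divides φ(109) = 109 − 1 = 108 = 2^2 · 3^3.
Divisors of 108: 1, 2, 3, 4, 6, 9, 12, 18, 27, 36, 54, 108.
Check 52^d mod 109 for each divisor in increasing order:
52^1 ≡ 52 (mod 109)
52^2 ≡ 88 (mod 109)
52^3 ≡ 107 (mod 109)
52^4 ≡ 5 (mod 109)
52^6 ≡ 4 (mod 109)
52^9 ≡ 101 (mod 109)
52^12 ≡ 16 (mod 109)
52^18 ≡ 64 (mod 109)
52^27 ≡ 33 (mod 109)
52^36 ≡ 63 (mod 109)
52^54 ≡ 108 (mod 109)
52^108 ≡ 1 (mod 109) ✓
So ord_109(52) = 108.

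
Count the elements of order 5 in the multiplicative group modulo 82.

4

φ(82) = φ(2)·φ(41) = 1·40 = 40 = 2^3 · 5.
Since (Z/82Z)^× is cyclic of order 40, the number of elements of order d is φ(d) when d | 40 and 0 otherwise.
5 | 40, and φ(5) = 5 − 1 = 4.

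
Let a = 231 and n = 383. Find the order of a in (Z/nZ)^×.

382

Since 231 ∈ (Z/383Z)^×, its order divides φ(383) = 383 − 1 = 382 = 2 · 191.
Divisors of 382: 1, 2, 191, 382.
Compute 231^d (mod 383) for the divisors d until we hit 1:
231^1 ≡ 231
231^2 ≡ 124
231^191 ≡ 382
231^382 ≡ 1
Hence ord(231) = 382.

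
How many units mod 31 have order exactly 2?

φ(31) = 31 − 1 = 30 = 2 · 3 · 5.
In a cyclic group of order 30, there are φ(d) elements of order d for each divisor d of 30, and zero for non-divisors.
2 | 30, and φ(2) = 2 − 1 = 1.

1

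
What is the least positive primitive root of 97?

5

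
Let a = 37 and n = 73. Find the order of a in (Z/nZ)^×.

Since 37 ∈ (Z/73Z)^×, its order divides φ(73) = 73 − 1 = 72 = 2^3 · 3^2.
Divisors of 72: 1, 2, 3, 4, 6, 8, 9, 12, 18, 24, 36, 72.
Check 37^d mod 73 for each divisor in increasing order:
37^1 ≡ 37
37^2 ≡ 55
37^3 ≡ 64
37^4 ≡ 32
37^6 ≡ 8
37^8 ≡ 2
37^9 ≡ 1
Therefore the multiplicative order of 37 modulo 73 is 9.

9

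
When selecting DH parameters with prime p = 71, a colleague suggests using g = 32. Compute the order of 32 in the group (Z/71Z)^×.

7

ord(32) | φ(71) = 71 − 1 = 70 = 2 · 5 · 7.
Divisors of 70: 1, 2, 5, 7, 10, 14, 35, 70.
Test each divisor d:
32^1 ≡ 32 (mod 71)
32^2 ≡ 30 (mod 71)
32^5 ≡ 45 (mod 71)
32^7 ≡ 1 (mod 71) ✓
The smallest such exponent is 7, so the order of 32 is 7.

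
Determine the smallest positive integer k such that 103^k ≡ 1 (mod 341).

Since 103 ∈ (Z/341Z)^×, its order divides φ(341) = φ(11·31) = (11−1)·(31−1) = 10·30 = 300 = 2^2 · 3 · 5^2.
Divisors of 300: 1, 2, 3, 4, 5, 6, 10, 12, 15, 20, 25, 30, 50, 60, 75, 100, 150, 300.
Test each divisor d:
103^1 ≡ 103
103^2 ≡ 38
103^3 ≡ 163
103^4 ≡ 80
103^5 ≡ 56
103^6 ≡ 312
103^10 ≡ 67
103^12 ≡ 159
103^15 ≡ 1
So ord_341(103) = 15.

15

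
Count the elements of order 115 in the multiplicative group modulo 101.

0

φ(101) = 101 − 1 = 100 = 2^2 · 5^2.
Since (Z/101Z)^× is cyclic of order 100, the number of elements of order d is φ(d) when d | 100 and 0 otherwise.
Here 100 is not a multiple of 115, so there are no elements of order 115.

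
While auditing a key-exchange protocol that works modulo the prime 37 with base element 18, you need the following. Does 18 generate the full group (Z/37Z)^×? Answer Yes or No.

Yes

φ(37) = 37 − 1 = 36 = 2^2 · 3^2.
An element g generates (Z/37Z)^× iff g^(36/q) ≢ 1 (mod 37) for each prime q ∈ {2, 3}.
18^18 ≡ 36 (mod 37)  [q = 2: ≢ 1 ✓]
18^12 ≡ 10 (mod 37)  [q = 3: ≢ 1 ✓]
None equal 1, so ord_37(18) = 36: 18 is a primitive root.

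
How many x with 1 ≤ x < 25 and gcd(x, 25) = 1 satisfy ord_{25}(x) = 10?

4

φ(25) = φ(5^2) = 5·(5−1) = 20 = 2^2 · 5.
(Z/25Z)^× is cyclic (|G| = 20); a cyclic group of order m has exactly φ(d) elements of each order d | m, and none otherwise.
10 = 2 · 5 divides 20, and φ(10) = 4.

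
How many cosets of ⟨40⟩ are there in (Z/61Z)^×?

ord(40) | φ(61) = 61 − 1 = 60 = 2^2 · 3 · 5.
Divisors of 60: 1, 2, 3, 4, 5, 6, 10, 12, 15, 20, 30, 60.
Check 40^d mod 61 for each divisor in increasing order:
40^1 ≡ 40 (mod 61)
40^2 ≡ 14 (mod 61)
40^3 ≡ 11 (mod 61)
40^4 ≡ 13 (mod 61)
40^5 ≡ 32 (mod 61)
40^6 ≡ 60 (mod 61)
40^10 ≡ 48 (mod 61)
40^12 ≡ 1 (mod 61) ✓
So ord_61(40) = 12, hence |⟨40⟩| = 12.
[(Z/61Z)^× : ⟨40⟩] = 60/12 = 5.

5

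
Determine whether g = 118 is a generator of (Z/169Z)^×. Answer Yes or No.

No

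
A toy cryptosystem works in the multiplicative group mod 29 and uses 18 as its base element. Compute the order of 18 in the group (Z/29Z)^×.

The order of 18 must divide φ(29) = 29 − 1 = 28 = 2^2 · 7.
Divisors of 28: 1, 2, 4, 7, 14, 28.
Test each divisor d:
18^1 ≡ 18 (mod 29)
18^2 ≡ 5 (mod 29)
18^4 ≡ 25 (mod 29)
18^7 ≡ 17 (mod 29)
18^14 ≡ 28 (mod 29)
18^28 ≡ 1 (mod 29) ✓
Hence ord(18) = 28.

28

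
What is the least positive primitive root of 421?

2

φ(421) = 421 − 1 = 420 = 2^2 · 3 · 5 · 7.
g is a primitive root iff g^(420/q) ≢ 1 (mod 421) for each prime q ∈ {2, 3, 5, 7}.
g = 2: 2^210 ≡ 420; 2^140 ≡ 400; 2^84 ≡ 279; 2^60 ≡ 370 — none is 1, so 2 is a primitive root.
Hence the least primitive root of 421 is 2.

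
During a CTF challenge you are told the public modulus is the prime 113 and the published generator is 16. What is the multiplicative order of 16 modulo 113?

7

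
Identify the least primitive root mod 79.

φ(79) = 79 − 1 = 78 = 2 · 3 · 13.
Test candidates g = 2, 3, … against the prime factors q ∈ {2, 3, 13} of φ(79): g is a generator iff g^(78/q) ≢ 1 for every such q.
g = 2: 2^39 ≡ 1 — hits 1, so not a primitive root.
g = 3: 3^39 ≡ 78; 3^26 ≡ 23; 3^6 ≡ 18 — none is 1, so 3 is a primitive root.
Hence the least primitive root of 79 is 3.

3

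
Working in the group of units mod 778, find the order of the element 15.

The order of 15 must divide φ(778) = φ(2)·φ(389) = 1·388 = 388 = 2^2 · 97.
Divisors of 388: 1, 2, 4, 97, 194, 388.
Evaluate successive powers at the divisors of 388:
15^1 ≡ 15
15^2 ≡ 225
15^4 ≡ 55
15^97 ≡ 663
15^194 ≡ 777
15^388 ≡ 1
Hence ord(15) = 388.

388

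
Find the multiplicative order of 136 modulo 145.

The order of 136 must divide φ(145) = φ(5·29) = (5−1)·(29−1) = 4·28 = 112 = 2^4 · 7.
Divisors of 112: 1, 2, 4, 7, 8, 14, 16, 28, 56, 112.
Check 136^d mod 145 for each divisor in increasing order:
136^1 ≡ 136 (mod 145)
136^2 ≡ 81 (mod 145)
136^4 ≡ 36 (mod 145)
136^7 ≡ 1 (mod 145) ✓
So ord_145(136) = 7.

7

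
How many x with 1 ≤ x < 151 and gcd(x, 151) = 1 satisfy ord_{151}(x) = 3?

2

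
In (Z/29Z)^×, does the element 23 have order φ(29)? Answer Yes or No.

No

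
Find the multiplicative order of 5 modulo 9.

ord(5) | φ(9) = φ(3^2) = 3·(3−1) = 6 = 2 · 3.
Divisors of 6: 1, 2, 3, 6.
Evaluate successive powers at the divisors of 6:
5^1 ≡ 5
5^2 ≡ 7
5^3 ≡ 8
5^6 ≡ 1
The smallest such exponent is 6, so the order of 5 is 6.

6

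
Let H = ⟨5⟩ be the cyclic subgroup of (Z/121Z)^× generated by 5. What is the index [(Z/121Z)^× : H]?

2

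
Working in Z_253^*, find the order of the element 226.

110

Since 226 ∈ (Z/253Z)^×, its order divides φ(253) = φ(11·23) = (11−1)·(23−1) = 10·22 = 220 = 2^2 · 5 · 11.
Divisors of 220: 1, 2, 4, 5, 10, 11, 20, 22, 44, 55, 110, 220.
Test each divisor d:
226^1 ≡ 226 (mod 253)
226^2 ≡ 223 (mod 253)
226^4 ≡ 141 (mod 253)
226^5 ≡ 241 (mod 253)
226^10 ≡ 144 (mod 253)
226^11 ≡ 160 (mod 253)
226^20 ≡ 243 (mod 253)
226^22 ≡ 47 (mod 253)
226^44 ≡ 185 (mod 253)
226^55 ≡ 252 (mod 253)
226^110 ≡ 1 (mod 253) ✓
The smallest such exponent is 110, so the order of 226 is 110.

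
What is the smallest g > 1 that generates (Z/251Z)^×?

φ(251) = 251 − 1 = 250 = 2 · 5^3.
g is a primitive root iff g^(250/q) ≢ 1 (mod 251) for each prime q ∈ {2, 5}.
g = 2: 2^125 ≡ 250; 2^50 ≡ 1 — hits 1, so not a primitive root.
g = 3: 3^125 ≡ 1 — hits 1, so not a primitive root.
g = 4: 4^125 ≡ 1 — hits 1, so not a primitive root.
g = 5: 5^125 ≡ 1 — hits 1, so not a primitive root.
g = 6: 6^125 ≡ 250; 6^50 ≡ 219 — none is 1, so 6 is a primitive root.
So 6 is the smallest generator of (Z/251Z)^×.

6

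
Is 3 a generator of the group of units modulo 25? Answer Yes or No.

φ(25) = φ(5^2) = 5·(5−1) = 20 = 2^2 · 5.
It suffices to check that the order of 3 is not a proper divisor of 20: compute 3^(20/q) for q ∈ {2, 5}.
3^10 ≡ 24 (mod 25)  [q = 2: ≢ 1 ✓]
3^4 ≡ 6 (mod 25)  [q = 5: ≢ 1 ✓]
Every test exponent gives a nontrivial residue, hence 3 generates the full group.

Yes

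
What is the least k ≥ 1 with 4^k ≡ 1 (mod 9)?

Since 4 ∈ (Z/9Z)^×, its order divides φ(9) = φ(3^2) = 3·(3−1) = 6 = 2 · 3.
Divisors of 6: 1, 2, 3, 6.
Compute 4^d (mod 9) for the divisors d until we hit 1:
4^1 ≡ 4
4^2 ≡ 7
4^3 ≡ 1
So ord_9(4) = 3.

3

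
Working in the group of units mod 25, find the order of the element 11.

5

The order of 11 must divide φ(25) = φ(5^2) = 5·(5−1) = 20 = 2^2 · 5.
Divisors of 20: 1, 2, 4, 5, 10, 20.
Evaluate successive powers at the divisors of 20:
11^1 ≡ 11
11^2 ≡ 21
11^4 ≡ 16
11^5 ≡ 1
So ord_25(11) = 5.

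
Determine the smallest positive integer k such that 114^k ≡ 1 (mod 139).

138

The order of 114 must divide φ(139) = 139 − 1 = 138 = 2 · 3 · 23.
Divisors of 138: 1, 2, 3, 6, 23, 46, 69, 138.
Compute 114^d (mod 139) for the divisors d until we hit 1:
114^1 ≡ 114
114^2 ≡ 69
114^3 ≡ 82
114^6 ≡ 52
114^23 ≡ 97
114^46 ≡ 96
114^69 ≡ 138
114^138 ≡ 1
Therefore the multiplicative order of 114 modulo 139 is 138.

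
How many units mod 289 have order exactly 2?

φ(289) = φ(17^2) = 17·(17−1) = 272 = 2^4 · 17.
Since (Z/289Z)^× is cyclic of order 272, the number of elements of order d is φ(d) when d | 272 and 0 otherwise.
2 | 272, and φ(2) = 2 − 1 = 1.

1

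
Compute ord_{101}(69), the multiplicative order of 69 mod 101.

By Lagrange's theorem, ord_101(69) divides φ(101) = 101 − 1 = 100 = 2^2 · 5^2.
Divisors of 100: 1, 2, 4, 5, 10, 20, 25, 50, 100.
Check 69^d mod 101 for each divisor in increasing order:
69^1 ≡ 69 (mod 101)
69^2 ≡ 14 (mod 101)
69^4 ≡ 95 (mod 101)
69^5 ≡ 91 (mod 101)
69^10 ≡ 100 (mod 101)
69^20 ≡ 1 (mod 101) ✓
The smallest such exponent is 20, so the order of 69 is 20.

20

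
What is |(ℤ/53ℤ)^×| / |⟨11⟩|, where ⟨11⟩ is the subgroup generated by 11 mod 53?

2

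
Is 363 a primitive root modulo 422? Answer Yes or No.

Yes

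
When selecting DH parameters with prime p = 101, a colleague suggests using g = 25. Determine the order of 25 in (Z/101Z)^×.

25

By Lagrange's theorem, ord_101(25) divides φ(101) = 101 − 1 = 100 = 2^2 · 5^2.
Divisors of 100: 1, 2, 4, 5, 10, 20, 25, 50, 100.
Check 25^d mod 101 for each divisor in increasing order:
25^1 ≡ 25 (mod 101)
25^2 ≡ 19 (mod 101)
25^4 ≡ 58 (mod 101)
25^5 ≡ 36 (mod 101)
25^10 ≡ 84 (mod 101)
25^20 ≡ 87 (mod 101)
25^25 ≡ 1 (mod 101) ✓
The smallest such exponent is 25, so the order of 25 is 25.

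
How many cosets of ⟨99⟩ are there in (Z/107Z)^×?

ord(99) | φ(107) = 107 − 1 = 106 = 2 · 53.
Divisors of 106: 1, 2, 53, 106.
Compute 99^d (mod 107) for the divisors d until we hit 1:
99^1 ≡ 99
99^2 ≡ 64
99^53 ≡ 1
So ord_107(99) = 53, hence |⟨99⟩| = 53.
The index is φ(107) / ord(99) = 106 / 53 = 2.

2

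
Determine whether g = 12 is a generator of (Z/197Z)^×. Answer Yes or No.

φ(197) = 197 − 1 = 196 = 2^2 · 7^2.
An element g generates (Z/197Z)^× iff g^(196/q) ≢ 1 (mod 197) for each prime q ∈ {2, 7}.
12^98 ≡ 196 (mod 197)  [q = 2: ≢ 1 ✓]
12^28 ≡ 104 (mod 197)  [q = 7: ≢ 1 ✓]
Every test exponent gives a nontrivial residue, hence 12 generates the full group.

Yes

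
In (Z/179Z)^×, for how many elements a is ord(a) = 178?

φ(179) = 179 − 1 = 178 = 2 · 89.
(Z/179Z)^× is cyclic (|G| = 178); a cyclic group of order m has exactly φ(d) elements of each order d | m, and none otherwise.
178 = 2 · 89 divides 178, and φ(178) = 88.

88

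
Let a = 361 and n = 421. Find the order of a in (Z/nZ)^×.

70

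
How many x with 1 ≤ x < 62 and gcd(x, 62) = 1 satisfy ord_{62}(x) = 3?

φ(62) = φ(2)·φ(31) = 1·30 = 30 = 2 · 3 · 5.
(Z/62Z)^× is cyclic (|G| = 30); a cyclic group of order m has exactly φ(d) elements of each order d | m, and none otherwise.
3 | 30, and φ(3) = 3 − 1 = 2.

2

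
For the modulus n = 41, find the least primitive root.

6

φ(41) = 41 − 1 = 40 = 2^3 · 5.
Test candidates g = 2, 3, … against the prime factors q ∈ {2, 5} of φ(41): g is a generator iff g^(40/q) ≢ 1 for every such q.
g = 2: 2^20 ≡ 1 — hits 1, so not a primitive root.
g = 3: 3^20 ≡ 40; 3^8 ≡ 1 — hits 1, so not a primitive root.
g = 4: 4^20 ≡ 1 — hits 1, so not a primitive root.
g = 5: 5^20 ≡ 1 — hits 1, so not a primitive root.
g = 6: 6^20 ≡ 40; 6^8 ≡ 10 — none is 1, so 6 is a primitive root.
The smallest primitive root modulo 41 is 6.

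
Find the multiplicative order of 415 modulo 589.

90

By Lagrange's theorem, ord_589(415) divides φ(589) = φ(19·31) = (19−1)·(31−1) = 18·30 = 540 = 2^2 · 3^3 · 5.
Divisors of 540: 1, 2, 3, 4, 5, 6, 9, 10, 12, 15, 18, 20, 27, 30, 36, 45, 54, 60, 90, 108, 135, 180, 270, 540.
Test each divisor d:
415^1 ≡ 415 (mod 589)
415^2 ≡ 237 (mod 589)
415^3 ≡ 581 (mod 589)
415^4 ≡ 214 (mod 589)
415^5 ≡ 460 (mod 589)
415^6 ≡ 64 (mod 589)
415^9 ≡ 77 (mod 589)
415^10 ≡ 149 (mod 589)
415^12 ≡ 562 (mod 589)
415^15 ≡ 216 (mod 589)
415^18 ≡ 39 (mod 589)
415^20 ≡ 408 (mod 589)
415^27 ≡ 58 (mod 589)
415^30 ≡ 125 (mod 589)
415^36 ≡ 343 (mod 589)
415^45 ≡ 495 (mod 589)
415^54 ≡ 419 (mod 589)
415^60 ≡ 311 (mod 589)
415^90 ≡ 1 (mod 589) ✓
So ord_589(415) = 90.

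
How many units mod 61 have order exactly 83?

0

φ(61) = 61 − 1 = 60 = 2^2 · 3 · 5.
Since (Z/61Z)^× is cyclic of order 60, the number of elements of order d is φ(d) when d | 60 and 0 otherwise.
83 does not divide 60, so no element of (Z/61Z)^× has order 83.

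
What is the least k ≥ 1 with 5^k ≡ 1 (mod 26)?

Since 5 ∈ (Z/26Z)^×, its order divides φ(26) = φ(2)·φ(13) = 1·12 = 12 = 2^2 · 3.
Divisors of 12: 1, 2, 3, 4, 6, 12.
Check 5^d mod 26 for each divisor in increasing order:
5^1 ≡ 5 (mod 26)
5^2 ≡ 25 (mod 26)
5^3 ≡ 21 (mod 26)
5^4 ≡ 1 (mod 26) ✓
Hence ord(5) = 4.

4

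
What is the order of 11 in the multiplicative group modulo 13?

12

By Lagrange's theorem, ord_13(11) divides φ(13) = 13 − 1 = 12 = 2^2 · 3.
Divisors of 12: 1, 2, 3, 4, 6, 12.
Evaluate successive powers at the divisors of 12:
11^1 ≡ 11
11^2 ≡ 4
11^3 ≡ 5
11^4 ≡ 3
11^6 ≡ 12
11^12 ≡ 1
The smallest such exponent is 12, so the order of 11 is 12.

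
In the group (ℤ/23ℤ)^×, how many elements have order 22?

10

φ(23) = 23 − 1 = 22 = 2 · 11.
(Z/23Z)^× is cyclic (|G| = 22); a cyclic group of order m has exactly φ(d) elements of each order d | m, and none otherwise.
22 = 2 · 11 divides 22, and φ(22) = 10.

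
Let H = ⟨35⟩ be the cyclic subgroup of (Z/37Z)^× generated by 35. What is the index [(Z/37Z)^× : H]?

By Lagrange's theorem, ord_37(35) divides φ(37) = 37 − 1 = 36 = 2^2 · 3^2.
Divisors of 36: 1, 2, 3, 4, 6, 9, 12, 18, 36.
Test each divisor d:
35^1 ≡ 35 (mod 37)
35^2 ≡ 4 (mod 37)
35^3 ≡ 29 (mod 37)
35^4 ≡ 16 (mod 37)
35^6 ≡ 27 (mod 37)
35^9 ≡ 6 (mod 37)
35^12 ≡ 26 (mod 37)
35^18 ≡ 36 (mod 37)
35^36 ≡ 1 (mod 37) ✓
Thus |⟨35⟩| = ord(35) = 36.
Index = |(Z/37Z)^×| / |⟨35⟩| = 36 / 36 = 1.

1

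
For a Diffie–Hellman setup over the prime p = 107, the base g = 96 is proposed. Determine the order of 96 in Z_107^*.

By Lagrange's theorem, ord_107(96) divides φ(107) = 107 − 1 = 106 = 2 · 53.
Divisors of 106: 1, 2, 53, 106.
Compute 96^d (mod 107) for the divisors d until we hit 1:
96^1 ≡ 96
96^2 ≡ 14
96^53 ≡ 106
96^106 ≡ 1
So ord_107(96) = 106.

106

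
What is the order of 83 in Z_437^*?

The order of 83 must divide φ(437) = φ(19·23) = (19−1)·(23−1) = 18·22 = 396 = 2^2 · 3^2 · 11.
Divisors of 396: 1, 2, 3, 4, 6, 9, 11, 12, 18, 22, 33, 36, 44, 66, 99, 132, 198, 396.
Compute 83^d (mod 437) for the divisors d until we hit 1:
83^1 ≡ 83 (mod 437)
83^2 ≡ 334 (mod 437)
83^3 ≡ 191 (mod 437)
83^4 ≡ 121 (mod 437)
83^6 ≡ 210 (mod 437)
83^9 ≡ 343 (mod 437)
83^11 ≡ 68 (mod 437)
83^12 ≡ 400 (mod 437)
83^18 ≡ 96 (mod 437)
83^22 ≡ 254 (mod 437)
83^33 ≡ 229 (mod 437)
83^36 ≡ 39 (mod 437)
83^44 ≡ 277 (mod 437)
83^66 ≡ 1 (mod 437) ✓
Hence ord(83) = 66.

66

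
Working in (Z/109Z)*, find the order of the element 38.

9

The order of 38 must divide φ(109) = 109 − 1 = 108 = 2^2 · 3^3.
Divisors of 108: 1, 2, 3, 4, 6, 9, 12, 18, 27, 36, 54, 108.
Compute 38^d (mod 109) for the divisors d until we hit 1:
38^1 ≡ 38 (mod 109)
38^2 ≡ 27 (mod 109)
38^3 ≡ 45 (mod 109)
38^4 ≡ 75 (mod 109)
38^6 ≡ 63 (mod 109)
38^9 ≡ 1 (mod 109) ✓
The smallest such exponent is 9, so the order of 38 is 9.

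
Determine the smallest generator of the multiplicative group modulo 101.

φ(101) = 101 − 1 = 100 = 2^2 · 5^2.
g is a primitive root iff g^(100/q) ≢ 1 (mod 101) for each prime q ∈ {2, 5}.
g = 2: 2^50 ≡ 100; 2^20 ≡ 95 — none is 1, so 2 is a primitive root.
The smallest primitive root modulo 101 is 2.

2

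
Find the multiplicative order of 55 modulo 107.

106

By Lagrange's theorem, ord_107(55) divides φ(107) = 107 − 1 = 106 = 2 · 53.
Divisors of 106: 1, 2, 53, 106.
Compute 55^d (mod 107) for the divisors d until we hit 1:
55^1 ≡ 55 (mod 107)
55^2 ≡ 29 (mod 107)
55^53 ≡ 106 (mod 107)
55^106 ≡ 1 (mod 107) ✓
Hence ord(55) = 106.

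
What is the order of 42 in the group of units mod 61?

15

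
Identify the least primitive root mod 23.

φ(23) = 23 − 1 = 22 = 2 · 11.
Test candidates g = 2, 3, … against the prime factors q ∈ {2, 11} of φ(23): g is a generator iff g^(22/q) ≢ 1 for every such q.
g = 2: 2^11 ≡ 1 — hits 1, so not a primitive root.
g = 3: 3^11 ≡ 1 — hits 1, so not a primitive root.
g = 4: 4^11 ≡ 1 — hits 1, so not a primitive root.
g = 5: 5^11 ≡ 22; 5^2 ≡ 2 — none is 1, so 5 is a primitive root.
Hence the least primitive root of 23 is 5.

5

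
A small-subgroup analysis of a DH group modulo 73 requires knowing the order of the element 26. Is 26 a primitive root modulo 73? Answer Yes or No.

φ(73) = 73 − 1 = 72 = 2^3 · 3^2.
Test 26^(72/q) mod 73 for each prime factor q of 72:
26^36 ≡ 72 (mod 73)  [q = 2: ≢ 1 ✓]
26^24 ≡ 8 (mod 73)  [q = 3: ≢ 1 ✓]
None equal 1, so ord_73(26) = 72: 26 is a primitive root.

Yes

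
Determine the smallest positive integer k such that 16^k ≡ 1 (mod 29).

By Lagrange's theorem, ord_29(16) divides φ(29) = 29 − 1 = 28 = 2^2 · 7.
Divisors of 28: 1, 2, 4, 7, 14, 28.
Test each divisor d:
16^1 ≡ 16 (mod 29)
16^2 ≡ 24 (mod 29)
16^4 ≡ 25 (mod 29)
16^7 ≡ 1 (mod 29) ✓
Therefore the multiplicative order of 16 modulo 29 is 7.

7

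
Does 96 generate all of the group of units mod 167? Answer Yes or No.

φ(167) = 167 − 1 = 166 = 2 · 83.
It suffices to check that the order of 96 is not a proper divisor of 166: compute 96^(166/q) for q ∈ {2, 83}.
96^83 ≡ 1 (mod 167)  [q = 2: ≡ 1 ✗]
96^2 ≡ 31 (mod 167)  [q = 83: ≢ 1 ✓]
The check at q = 2 fails, so 96 generates a proper subgroup.

No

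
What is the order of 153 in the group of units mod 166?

By Lagrange's theorem, ord_166(153) divides φ(166) = φ(2)·φ(83) = 1·82 = 82 = 2 · 41.
Divisors of 82: 1, 2, 41, 82.
Check 153^d mod 166 for each divisor in increasing order:
153^1 ≡ 153
153^2 ≡ 3
153^41 ≡ 1
So ord_166(153) = 41.

41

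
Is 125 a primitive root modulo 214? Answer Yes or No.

Yes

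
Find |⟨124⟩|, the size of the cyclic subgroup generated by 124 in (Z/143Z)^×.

By Lagrange's theorem, ord_143(124) divides φ(143) = φ(11·13) = (11−1)·(13−1) = 10·12 = 120 = 2^3 · 3 · 5.
Divisors of 120: 1, 2, 3, 4, 5, 6, 8, 10, 12, 15, 20, 24, 30, 40, 60, 120.
Compute 124^d (mod 143) for the divisors d until we hit 1:
124^1 ≡ 124 (mod 143)
124^2 ≡ 75 (mod 143)
124^3 ≡ 5 (mod 143)
124^4 ≡ 48 (mod 143)
124^5 ≡ 89 (mod 143)
124^6 ≡ 25 (mod 143)
124^8 ≡ 16 (mod 143)
124^10 ≡ 56 (mod 143)
124^12 ≡ 53 (mod 143)
124^15 ≡ 122 (mod 143)
124^20 ≡ 133 (mod 143)
124^24 ≡ 92 (mod 143)
124^30 ≡ 12 (mod 143)
124^40 ≡ 100 (mod 143)
124^60 ≡ 1 (mod 143) ✓
Therefore the multiplicative order of 124 modulo 143 is 60.

60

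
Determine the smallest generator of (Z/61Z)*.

φ(61) = 61 − 1 = 60 = 2^2 · 3 · 5.
Test candidates g = 2, 3, … against the prime factors q ∈ {2, 3, 5} of φ(61): g is a generator iff g^(60/q) ≢ 1 for every such q.
g = 2: 2^30 ≡ 60; 2^20 ≡ 47; 2^12 ≡ 9 — none is 1, so 2 is a primitive root.
Hence the least primitive root of 61 is 2.

2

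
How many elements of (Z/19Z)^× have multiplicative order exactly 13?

φ(19) = 19 − 1 = 18 = 2 · 3^2.
Since (Z/19Z)^× is cyclic of order 18, the number of elements of order d is φ(d) when d | 18 and 0 otherwise.
13 does not divide 18, so no element of (Z/19Z)^× has order 13.

0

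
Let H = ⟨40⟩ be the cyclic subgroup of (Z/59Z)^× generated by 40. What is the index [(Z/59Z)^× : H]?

1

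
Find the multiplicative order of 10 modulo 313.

312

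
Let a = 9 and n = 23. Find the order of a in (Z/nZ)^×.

The order of 9 must divide φ(23) = 23 − 1 = 22 = 2 · 11.
Divisors of 22: 1, 2, 11, 22.
Compute 9^d (mod 23) for the divisors d until we hit 1:
9^1 ≡ 9 (mod 23)
9^2 ≡ 12 (mod 23)
9^11 ≡ 1 (mod 23) ✓
Hence ord(9) = 11.

11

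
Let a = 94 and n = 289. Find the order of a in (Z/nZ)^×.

136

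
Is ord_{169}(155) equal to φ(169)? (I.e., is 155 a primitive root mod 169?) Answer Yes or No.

φ(169) = φ(13^2) = 13·(13−1) = 156 = 2^2 · 3 · 13.
155 is a primitive root mod 169 iff 155^(φ(169)/q) ≢ 1 for every prime q | φ(169), i.e. q ∈ {2, 3, 13}.
155^78 ≡ 1 (mod 169)  [q = 2: ≡ 1 ✗]
155^52 ≡ 1 (mod 169)  [q = 3: ≡ 1 ✗]
155^12 ≡ 157 (mod 169)  [q = 13: ≢ 1 ✓]
Since 155^78 ≡ 1, the order of 155 divides 78 < 156, so 155 is not a primitive root.

No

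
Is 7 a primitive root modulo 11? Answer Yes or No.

Yes

φ(11) = 11 − 1 = 10 = 2 · 5.
It suffices to check that the order of 7 is not a proper divisor of 10: compute 7^(10/q) for q ∈ {2, 5}.
7^5 ≡ 10 (mod 11)  [q = 2: ≢ 1 ✓]
7^2 ≡ 5 (mod 11)  [q = 5: ≢ 1 ✓]
Every test exponent gives a nontrivial residue, hence 7 generates the full group.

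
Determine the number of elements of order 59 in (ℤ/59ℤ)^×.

0

φ(59) = 59 − 1 = 58 = 2 · 29.
Since (Z/59Z)^× is cyclic of order 58, the number of elements of order d is φ(d) when d | 58 and 0 otherwise.
Here 58 is not a multiple of 59, so there are no elements of order 59.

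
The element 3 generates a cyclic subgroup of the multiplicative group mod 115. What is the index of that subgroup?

2

The order of 3 must divide φ(115) = φ(5·23) = (5−1)·(23−1) = 4·22 = 88 = 2^3 · 11.
Divisors of 88: 1, 2, 4, 8, 11, 22, 44, 88.
Test each divisor d:
3^1 ≡ 3 (mod 115)
3^2 ≡ 9 (mod 115)
3^4 ≡ 81 (mod 115)
3^8 ≡ 6 (mod 115)
3^11 ≡ 47 (mod 115)
3^22 ≡ 24 (mod 115)
3^44 ≡ 1 (mod 115) ✓
So ord_115(3) = 44, hence |⟨3⟩| = 44.
The index is φ(115) / ord(3) = 88 / 44 = 2.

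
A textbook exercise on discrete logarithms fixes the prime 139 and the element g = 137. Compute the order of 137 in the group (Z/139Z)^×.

69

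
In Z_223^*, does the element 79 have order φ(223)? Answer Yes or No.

Yes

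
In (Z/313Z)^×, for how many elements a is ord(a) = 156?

48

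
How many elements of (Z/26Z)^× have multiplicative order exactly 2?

1

φ(26) = φ(2)·φ(13) = 1·12 = 12 = 2^2 · 3.
Since (Z/26Z)^× is cyclic of order 12, the number of elements of order d is φ(d) when d | 12 and 0 otherwise.
2 | 12, and φ(2) = 2 − 1 = 1.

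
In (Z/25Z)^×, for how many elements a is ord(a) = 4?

2

φ(25) = φ(5^2) = 5·(5−1) = 20 = 2^2 · 5.
Since (Z/25Z)^× is cyclic of order 20, the number of elements of order d is φ(d) when d | 20 and 0 otherwise.
4 = 2^2 divides 20, and φ(4) = 2.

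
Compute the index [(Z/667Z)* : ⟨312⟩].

4

The order of 312 must divide φ(667) = φ(23·29) = (23−1)·(29−1) = 22·28 = 616 = 2^3 · 7 · 11.
Divisors of 616: 1, 2, 4, 7, 8, 11, 14, 22, 28, 44, 56, 77, 88, 154, 308, 616.
Evaluate successive powers at the divisors of 616:
312^1 ≡ 312 (mod 667)
312^2 ≡ 629 (mod 667)
312^4 ≡ 110 (mod 667)
312^7 ≡ 492 (mod 667)
312^8 ≡ 94 (mod 667)
312^11 ≡ 93 (mod 667)
312^14 ≡ 610 (mod 667)
312^22 ≡ 645 (mod 667)
312^28 ≡ 581 (mod 667)
312^44 ≡ 484 (mod 667)
312^56 ≡ 59 (mod 667)
312^77 ≡ 231 (mod 667)
312^88 ≡ 139 (mod 667)
312^154 ≡ 1 (mod 667) ✓
The order of 312 is 154, so the subgroup it generates has 154 elements.
The index is φ(667) / ord(312) = 616 / 154 = 4.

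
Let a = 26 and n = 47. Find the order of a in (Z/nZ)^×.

46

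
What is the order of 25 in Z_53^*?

Since 25 ∈ (Z/53Z)^×, its order divides φ(53) = 53 − 1 = 52 = 2^2 · 13.
Divisors of 52: 1, 2, 4, 13, 26, 52.
Test each divisor d:
25^1 ≡ 25
25^2 ≡ 42
25^4 ≡ 15
25^13 ≡ 52
25^26 ≡ 1
Therefore the multiplicative order of 25 modulo 53 is 26.

26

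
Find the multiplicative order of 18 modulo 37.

36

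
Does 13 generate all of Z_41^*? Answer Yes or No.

Yes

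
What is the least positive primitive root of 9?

2

φ(9) = φ(3^2) = 3·(3−1) = 6 = 2 · 3.
g is a primitive root iff g^(6/q) ≢ 1 (mod 9) for each prime q ∈ {2, 3}.
g = 2: 2^3 ≡ 8; 2^2 ≡ 4 — none is 1, so 2 is a primitive root.
Hence the least primitive root of 9 is 2.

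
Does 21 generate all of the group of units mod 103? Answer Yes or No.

φ(103) = 103 − 1 = 102 = 2 · 3 · 17.
It suffices to check that the order of 21 is not a proper divisor of 102: compute 21^(102/q) for q ∈ {2, 3, 17}.
21^51 ≡ 102 (mod 103)  [q = 2: ≢ 1 ✓]
21^34 ≡ 56 (mod 103)  [q = 3: ≢ 1 ✓]
21^6 ≡ 81 (mod 103)  [q = 17: ≢ 1 ✓]
None equal 1, so ord_103(21) = 102: 21 is a primitive root.

Yes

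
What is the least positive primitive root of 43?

φ(43) = 43 − 1 = 42 = 2 · 3 · 7.
Test candidates g = 2, 3, … against the prime factors q ∈ {2, 3, 7} of φ(43): g is a generator iff g^(42/q) ≢ 1 for every such q.
g = 2: 2^21 ≡ 42; 2^14 ≡ 1 — hits 1, so not a primitive root.
g = 3: 3^21 ≡ 42; 3^14 ≡ 36; 3^6 ≡ 41 — none is 1, so 3 is a primitive root.
Hence the least primitive root of 43 is 3.

3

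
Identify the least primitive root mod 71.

φ(71) = 71 − 1 = 70 = 2 · 5 · 7.
g is a primitive root iff g^(70/q) ≢ 1 (mod 71) for each prime q ∈ {2, 5, 7}.
g = 2: 2^35 ≡ 1 — hits 1, so not a primitive root.
g = 3: 3^35 ≡ 1 — hits 1, so not a primitive root.
g = 4: 4^35 ≡ 1 — hits 1, so not a primitive root.
g = 5: 5^35 ≡ 1 — hits 1, so not a primitive root.
g = 6: 6^35 ≡ 1 — hits 1, so not a primitive root.
g = 7: 7^35 ≡ 70; 7^14 ≡ 54; 7^10 ≡ 45 — none is 1, so 7 is a primitive root.
The smallest primitive root modulo 71 is 7.

7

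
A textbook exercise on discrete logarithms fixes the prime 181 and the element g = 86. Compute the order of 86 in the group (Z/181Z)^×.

60

The order of 86 must divide φ(181) = 181 − 1 = 180 = 2^2 · 3^2 · 5.
Divisors of 180: 1, 2, 3, 4, 5, 6, 9, 10, 12, 15, 18, 20, 30, 36, 45, 60, 90, 180.
Evaluate successive powers at the divisors of 180:
86^1 ≡ 86
86^2 ≡ 156
86^3 ≡ 22
86^4 ≡ 82
86^5 ≡ 174
86^6 ≡ 122
86^9 ≡ 150
86^10 ≡ 49
86^12 ≡ 42
86^15 ≡ 19
86^18 ≡ 56
86^20 ≡ 48
86^30 ≡ 180
86^36 ≡ 59
86^45 ≡ 162
86^60 ≡ 1
The smallest such exponent is 60, so the order of 86 is 60.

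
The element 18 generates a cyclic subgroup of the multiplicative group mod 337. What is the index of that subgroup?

4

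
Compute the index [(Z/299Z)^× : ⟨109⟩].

6

ord(109) | φ(299) = φ(13·23) = (13−1)·(23−1) = 12·22 = 264 = 2^3 · 3 · 11.
Divisors of 264: 1, 2, 3, 4, 6, 8, 11, 12, 22, 24, 33, 44, 66, 88, 132, 264.
Compute 109^d (mod 299) for the divisors d until we hit 1:
109^1 ≡ 109 (mod 299)
109^2 ≡ 220 (mod 299)
109^3 ≡ 60 (mod 299)
109^4 ≡ 261 (mod 299)
109^6 ≡ 12 (mod 299)
109^8 ≡ 248 (mod 299)
109^11 ≡ 229 (mod 299)
109^12 ≡ 144 (mod 299)
109^22 ≡ 116 (mod 299)
109^24 ≡ 105 (mod 299)
109^33 ≡ 252 (mod 299)
109^44 ≡ 1 (mod 299) ✓
So ord_299(109) = 44, hence |⟨109⟩| = 44.
[(Z/299Z)^× : ⟨109⟩] = 264/44 = 6.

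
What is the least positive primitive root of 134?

7

φ(134) = φ(2)·φ(67) = 1·66 = 66 = 2 · 3 · 11.
Test candidates g = 2, 3, … against the prime factors q ∈ {2, 3, 11} of φ(134): g is a generator iff g^(66/q) ≢ 1 for every such q.
g = 2: gcd(2, 134) = 2 > 1, not a unit — skip.
g = 3: 3^33 ≡ 133; 3^22 ≡ 1 — hits 1, so not a primitive root.
g = 4: gcd(4, 134) = 2 > 1, not a unit — skip.
g = 5: 5^33 ≡ 133; 5^22 ≡ 1 — hits 1, so not a primitive root.
g = 6: gcd(6, 134) = 2 > 1, not a unit — skip.
g = 7: 7^33 ≡ 133; 7^22 ≡ 29; 7^6 ≡ 131 — none is 1, so 7 is a primitive root.
The smallest primitive root modulo 134 is 7.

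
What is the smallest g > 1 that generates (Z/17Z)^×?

φ(17) = 17 − 1 = 16 = 2^4.
Test candidates g = 2, 3, … against the prime factors q ∈ {2} of φ(17): g is a generator iff g^(16/q) ≢ 1 for every such q.
g = 2: 2^8 ≡ 1 — hits 1, so not a primitive root.
g = 3: 3^8 ≡ 16 — none is 1, so 3 is a primitive root.
The smallest primitive root modulo 17 is 3.

3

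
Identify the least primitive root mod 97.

φ(97) = 97 − 1 = 96 = 2^5 · 3.
g is a primitive root iff g^(96/q) ≢ 1 (mod 97) for each prime q ∈ {2, 3}.
g = 2: 2^48 ≡ 1 — hits 1, so not a primitive root.
g = 3: 3^48 ≡ 1 — hits 1, so not a primitive root.
g = 4: 4^48 ≡ 1 — hits 1, so not a primitive root.
g = 5: 5^48 ≡ 96; 5^32 ≡ 35 — none is 1, so 5 is a primitive root.
So 5 is the smallest generator of (Z/97Z)^×.

5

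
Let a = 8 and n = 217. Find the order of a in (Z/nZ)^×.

5

ord(8) | φ(217) = φ(7·31) = (7−1)·(31−1) = 6·30 = 180 = 2^2 · 3^2 · 5.
Divisors of 180: 1, 2, 3, 4, 5, 6, 9, 10, 12, 15, 18, 20, 30, 36, 45, 60, 90, 180.
Check 8^d mod 217 for each divisor in increasing order:
8^1 ≡ 8 (mod 217)
8^2 ≡ 64 (mod 217)
8^3 ≡ 78 (mod 217)
8^4 ≡ 190 (mod 217)
8^5 ≡ 1 (mod 217) ✓
Hence ord(8) = 5.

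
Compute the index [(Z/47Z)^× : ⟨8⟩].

2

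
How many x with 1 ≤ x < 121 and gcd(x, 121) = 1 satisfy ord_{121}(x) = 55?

40

φ(121) = φ(11^2) = 11·(11−1) = 110 = 2 · 5 · 11.
(Z/121Z)^× is cyclic (|G| = 110); a cyclic group of order m has exactly φ(d) elements of each order d | m, and none otherwise.
55 = 5 · 11 divides 110, and φ(55) = 40.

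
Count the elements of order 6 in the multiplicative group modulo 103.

φ(103) = 103 − 1 = 102 = 2 · 3 · 17.
(Z/103Z)^× is cyclic (|G| = 102); a cyclic group of order m has exactly φ(d) elements of each order d | m, and none otherwise.
6 = 2 · 3 divides 102, and φ(6) = 2.

2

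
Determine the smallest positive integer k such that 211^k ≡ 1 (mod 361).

342

The order of 211 must divide φ(361) = φ(19^2) = 19·(19−1) = 342 = 2 · 3^2 · 19.
Divisors of 342: 1, 2, 3, 6, 9, 18, 19, 38, 57, 114, 171, 342.
Test each divisor d:
211^1 ≡ 211
211^2 ≡ 118
211^3 ≡ 350
211^6 ≡ 121
211^9 ≡ 113
211^18 ≡ 134
211^19 ≡ 116
211^38 ≡ 99
211^57 ≡ 293
211^114 ≡ 292
211^171 ≡ 360
211^342 ≡ 1
So ord_361(211) = 342.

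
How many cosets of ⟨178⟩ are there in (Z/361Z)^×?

6

ord(178) | φ(361) = φ(19^2) = 19·(19−1) = 342 = 2 · 3^2 · 19.
Divisors of 342: 1, 2, 3, 6, 9, 18, 19, 38, 57, 114, 171, 342.
Test each divisor d:
178^1 ≡ 178 (mod 361)
178^2 ≡ 277 (mod 361)
178^3 ≡ 210 (mod 361)
178^6 ≡ 58 (mod 361)
178^9 ≡ 267 (mod 361)
178^18 ≡ 172 (mod 361)
178^19 ≡ 292 (mod 361)
178^38 ≡ 68 (mod 361)
178^57 ≡ 1 (mod 361) ✓
Thus |⟨178⟩| = ord(178) = 57.
Index = |(Z/361Z)^×| / |⟨178⟩| = 342 / 57 = 6.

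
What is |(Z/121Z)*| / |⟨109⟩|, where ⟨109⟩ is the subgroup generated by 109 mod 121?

Since 109 ∈ (Z/121Z)^×, its order divides φ(121) = φ(11^2) = 11·(11−1) = 110 = 2 · 5 · 11.
Divisors of 110: 1, 2, 5, 10, 11, 22, 55, 110.
Check 109^d mod 121 for each divisor in increasing order:
109^1 ≡ 109 (mod 121)
109^2 ≡ 23 (mod 121)
109^5 ≡ 65 (mod 121)
109^10 ≡ 111 (mod 121)
109^11 ≡ 120 (mod 121)
109^22 ≡ 1 (mod 121) ✓
So ord_121(109) = 22, hence |⟨109⟩| = 22.
[(Z/121Z)^× : ⟨109⟩] = 110/22 = 5.

5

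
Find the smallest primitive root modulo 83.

2

φ(83) = 83 − 1 = 82 = 2 · 41.
Test candidates g = 2, 3, … against the prime factors q ∈ {2, 41} of φ(83): g is a generator iff g^(82/q) ≢ 1 for every such q.
g = 2: 2^41 ≡ 82; 2^2 ≡ 4 — none is 1, so 2 is a primitive root.
The smallest primitive root modulo 83 is 2.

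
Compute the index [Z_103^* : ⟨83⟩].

2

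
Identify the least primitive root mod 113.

3

φ(113) = 113 − 1 = 112 = 2^4 · 7.
g is a primitive root iff g^(112/q) ≢ 1 (mod 113) for each prime q ∈ {2, 7}.
g = 2: 2^56 ≡ 1 — hits 1, so not a primitive root.
g = 3: 3^56 ≡ 112; 3^16 ≡ 49 — none is 1, so 3 is a primitive root.
So 3 is the smallest generator of (Z/113Z)^×.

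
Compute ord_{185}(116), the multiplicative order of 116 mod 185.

36

Since 116 ∈ (Z/185Z)^×, its order divides φ(185) = φ(5·37) = (5−1)·(37−1) = 4·36 = 144 = 2^4 · 3^2.
Divisors of 144: 1, 2, 3, 4, 6, 8, 9, 12, 16, 18, 24, 36, 48, 72, 144.
Test each divisor d:
116^1 ≡ 116
116^2 ≡ 136
116^3 ≡ 51
116^4 ≡ 181
116^6 ≡ 11
116^8 ≡ 16
116^9 ≡ 6
116^12 ≡ 121
116^16 ≡ 71
116^18 ≡ 36
116^24 ≡ 26
116^36 ≡ 1
Hence ord(116) = 36.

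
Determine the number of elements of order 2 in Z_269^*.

1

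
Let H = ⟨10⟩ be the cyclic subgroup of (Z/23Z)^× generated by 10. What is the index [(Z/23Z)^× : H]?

1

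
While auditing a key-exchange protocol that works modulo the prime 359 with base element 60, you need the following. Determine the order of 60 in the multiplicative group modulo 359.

179

ord(60) | φ(359) = 359 − 1 = 358 = 2 · 179.
Divisors of 358: 1, 2, 179, 358.
Evaluate successive powers at the divisors of 358:
60^1 ≡ 60
60^2 ≡ 10
60^179 ≡ 1
Therefore the multiplicative order of 60 modulo 359 is 179.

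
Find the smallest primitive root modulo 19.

2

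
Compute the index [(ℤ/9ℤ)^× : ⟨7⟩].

2

The order of 7 must divide φ(9) = φ(3^2) = 3·(3−1) = 6 = 2 · 3.
Divisors of 6: 1, 2, 3, 6.
Check 7^d mod 9 for each divisor in increasing order:
7^1 ≡ 7
7^2 ≡ 4
7^3 ≡ 1
The order of 7 is 3, so the subgroup it generates has 3 elements.
Index = |(Z/9Z)^×| / |⟨7⟩| = 6 / 3 = 2.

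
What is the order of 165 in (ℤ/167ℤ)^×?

166

The order of 165 must divide φ(167) = 167 − 1 = 166 = 2 · 83.
Divisors of 166: 1, 2, 83, 166.
Test each divisor d:
165^1 ≡ 165 (mod 167)
165^2 ≡ 4 (mod 167)
165^83 ≡ 166 (mod 167)
165^166 ≡ 1 (mod 167) ✓
Hence ord(165) = 166.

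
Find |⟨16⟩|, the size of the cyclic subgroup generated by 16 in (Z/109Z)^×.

9

The order of 16 must divide φ(109) = 109 − 1 = 108 = 2^2 · 3^3.
Divisors of 108: 1, 2, 3, 4, 6, 9, 12, 18, 27, 36, 54, 108.
Test each divisor d:
16^1 ≡ 16 (mod 109)
16^2 ≡ 38 (mod 109)
16^3 ≡ 63 (mod 109)
16^4 ≡ 27 (mod 109)
16^6 ≡ 45 (mod 109)
16^9 ≡ 1 (mod 109) ✓
Hence ord(16) = 9.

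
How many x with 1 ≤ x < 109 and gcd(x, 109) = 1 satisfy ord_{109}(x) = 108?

36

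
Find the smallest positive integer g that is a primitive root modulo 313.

10

φ(313) = 313 − 1 = 312 = 2^3 · 3 · 13.
g is a primitive root iff g^(312/q) ≢ 1 (mod 313) for each prime q ∈ {2, 3, 13}.
g = 2: 2^156 ≡ 1 — hits 1, so not a primitive root.
g = 3: 3^156 ≡ 1 — hits 1, so not a primitive root.
g = 4: 4^156 ≡ 1 — hits 1, so not a primitive root.
g = 5: 5^156 ≡ 312; 5^104 ≡ 1 — hits 1, so not a primitive root.
g = 6: 6^156 ≡ 1 — hits 1, so not a primitive root.
g = 7: 7^156 ≡ 312; 7^104 ≡ 1 — hits 1, so not a primitive root.
g = 8: 8^156 ≡ 1 — hits 1, so not a primitive root.
g = 9: 9^156 ≡ 1 — hits 1, so not a primitive root.
g = 10: 10^156 ≡ 312; 10^104 ≡ 214; 10^24 ≡ 103 — none is 1, so 10 is a primitive root.
Hence the least primitive root of 313 is 10.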